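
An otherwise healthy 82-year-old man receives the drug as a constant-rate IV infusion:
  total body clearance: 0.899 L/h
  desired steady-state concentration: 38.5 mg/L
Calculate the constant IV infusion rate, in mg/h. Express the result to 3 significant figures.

34.6 mg/h

At steady state, infusion rate R₀ = Css × CL = 38.5 × 0.8990 = 34.61 mg/h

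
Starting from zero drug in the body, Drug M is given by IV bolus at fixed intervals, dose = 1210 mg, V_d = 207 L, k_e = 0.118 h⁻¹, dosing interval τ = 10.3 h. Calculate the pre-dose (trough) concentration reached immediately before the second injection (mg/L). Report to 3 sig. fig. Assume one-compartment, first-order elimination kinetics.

C₀ per dose = Dose / Vd = 1210 / 207 = 5.845 mg/L
Fraction remaining after one interval: r = e^(−kτ) = e^(−0.1180 × 10.3) = 0.2966
Before dose 2, 1 dose has been given (aged 1τ).
C_trough = C₀ × r = 5.845 × 0.2966 = 1.734 mg/L

1.73 mg/L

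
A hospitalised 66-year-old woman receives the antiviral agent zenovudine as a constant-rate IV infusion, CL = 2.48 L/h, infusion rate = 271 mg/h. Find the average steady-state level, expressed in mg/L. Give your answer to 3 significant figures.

At steady state Css = R₀ / CL = 271 / 2.480 = 109.3 mg/L

109 mg/L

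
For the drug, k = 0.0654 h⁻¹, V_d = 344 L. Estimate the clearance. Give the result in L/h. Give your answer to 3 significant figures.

CL = k × Vd = 0.0654 × 344 = 22.50 L/h

22.5 L/h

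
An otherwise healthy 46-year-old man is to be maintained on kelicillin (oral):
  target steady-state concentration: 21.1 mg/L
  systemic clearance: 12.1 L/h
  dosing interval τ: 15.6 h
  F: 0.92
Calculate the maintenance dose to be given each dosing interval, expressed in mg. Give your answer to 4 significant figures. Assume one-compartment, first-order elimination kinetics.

4329 mg

At steady state, F × (Dose/τ) = Css × CL.
Dose = Css × CL × τ / F = 21.1 × 12.10 × 15.6 / 0.92 = 4329 mg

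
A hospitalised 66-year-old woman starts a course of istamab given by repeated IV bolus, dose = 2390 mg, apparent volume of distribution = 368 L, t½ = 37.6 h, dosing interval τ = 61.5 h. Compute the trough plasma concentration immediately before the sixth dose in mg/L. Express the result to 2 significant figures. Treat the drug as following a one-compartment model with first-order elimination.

C₀ per dose = Dose / Vd = 2390 / 368 = 6.495 mg/L
k = ln2 / t½ = 0.693147 / 37.6 = 0.01843 h⁻¹
Fraction remaining after one interval: r = e^(−kτ) = e^(−0.01843 × 61.5) = 0.3219
Before dose 6, 5 doses have been given (aged 1τ, 2τ, 3τ, 4τ, 5τ).
C_trough = C₀ × (r + r² + … + r^5) = C₀ × r(1−r^5)/(1−r)
        = 6.495 × 0.3219 × (1 − 0.003456) / (1 − 0.3219) = 3.073 mg/L

3.1 mg/L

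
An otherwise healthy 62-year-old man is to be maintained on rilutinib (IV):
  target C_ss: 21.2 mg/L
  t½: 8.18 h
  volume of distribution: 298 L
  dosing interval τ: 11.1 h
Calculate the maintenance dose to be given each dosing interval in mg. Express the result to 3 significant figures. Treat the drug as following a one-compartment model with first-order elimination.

5940 mg

k = ln2 / t½ = 0.693147 / 8.18 = 0.08474 h⁻¹
CL = k × Vd = 0.08474 × 298 = 25.25 L/h
At steady state, Dose/τ = Css × CL.
Dose = Css × CL × τ = 21.2 × 25.25 × 11.1 = 5942 mg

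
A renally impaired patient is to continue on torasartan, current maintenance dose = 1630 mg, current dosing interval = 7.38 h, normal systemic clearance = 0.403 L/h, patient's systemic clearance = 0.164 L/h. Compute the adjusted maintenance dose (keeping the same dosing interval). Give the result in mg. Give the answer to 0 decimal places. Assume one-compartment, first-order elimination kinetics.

To keep the same average steady-state level, dosing rate must scale with clearance.
CL ratio = 0.164 / 0.403 = 0.4069
New dose (same interval) = 1630 × 0.4069 = 663.2 mg

663 mg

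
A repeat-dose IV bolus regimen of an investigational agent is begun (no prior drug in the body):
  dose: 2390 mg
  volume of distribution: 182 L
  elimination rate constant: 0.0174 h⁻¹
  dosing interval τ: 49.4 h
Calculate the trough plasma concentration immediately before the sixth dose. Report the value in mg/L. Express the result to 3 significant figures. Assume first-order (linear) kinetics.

C₀ per dose = Dose / Vd = 2390 / 182 = 13.13 mg/L
Fraction remaining after one interval: r = e^(−kτ) = e^(−0.01740 × 49.4) = 0.4233
Before dose 6, 5 doses have been given (aged 1τ, 2τ, 3τ, 4τ, 5τ).
C_trough = C₀ × (r + r² + … + r^5) = C₀ × r(1−r^5)/(1−r)
        = 13.13 × 0.4233 × (1 − 0.01359) / (1 − 0.4233) = 9.506 mg/L

9.51 mg/L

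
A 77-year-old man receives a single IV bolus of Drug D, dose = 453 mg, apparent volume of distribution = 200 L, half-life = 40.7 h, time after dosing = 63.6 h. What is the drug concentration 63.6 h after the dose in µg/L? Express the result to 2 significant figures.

C₀ = Dose / Vd = 453.0 / 200 = 2.265 mg/L
k = ln2 / t½ = 0.693147 / 40.7 = 0.01703 h⁻¹
C = C₀ · e^(−k·t) = 2.265 × e^(−0.01703 × 63.6)
  = 2.265 × 0.3385 = 0.7667 mg/L
Convert: 0.7667 mg/L × 1000 = 766.7 µg/L

770 µg/L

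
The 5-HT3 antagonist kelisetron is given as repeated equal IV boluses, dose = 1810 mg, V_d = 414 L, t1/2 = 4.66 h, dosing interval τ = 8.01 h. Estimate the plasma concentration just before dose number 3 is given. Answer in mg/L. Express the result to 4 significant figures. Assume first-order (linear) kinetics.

1.732 mg/L

C₀ per dose = Dose / Vd = 1810 / 414 = 4.372 mg/L
k = ln2 / t½ = 0.693147 / 4.66 = 0.1487 h⁻¹
Fraction remaining after one interval: r = e^(−kτ) = e^(−0.1487 × 8.01) = 0.3039
Before dose 3, 2 doses have been given (aged 1τ, 2τ).
C_trough = C₀ × (r + r²) = 4.372 × (0.3039 + 0.09236) = 1.732 mg/L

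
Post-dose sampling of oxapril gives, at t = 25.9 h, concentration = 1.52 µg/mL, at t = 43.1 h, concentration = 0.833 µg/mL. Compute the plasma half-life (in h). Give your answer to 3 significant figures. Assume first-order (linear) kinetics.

k = ln(C₁/C₂) / (t₂ − t₁) = ln(1.52/0.833) / (43.1 − 25.9)
  = 0.6014 / 17.20 = 0.03497 h⁻¹
t½ = ln2 / k = 0.693147 / 0.03497 = 19.82 h

19.8 h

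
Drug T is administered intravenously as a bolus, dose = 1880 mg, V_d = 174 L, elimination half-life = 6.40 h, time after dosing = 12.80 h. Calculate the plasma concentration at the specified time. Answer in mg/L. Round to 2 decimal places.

2.70 mg/L

C₀ = Dose / Vd = 1880 / 174 = 10.80 mg/L
k = ln2 / t½ = 0.693147 / 6.40 = 0.1083 h⁻¹
t / t½ = 12.80 / 6.40 = 2 half-lives
C = C₀ × (1/2)^2 = 10.80 × 0.2500 = 2.700 mg/L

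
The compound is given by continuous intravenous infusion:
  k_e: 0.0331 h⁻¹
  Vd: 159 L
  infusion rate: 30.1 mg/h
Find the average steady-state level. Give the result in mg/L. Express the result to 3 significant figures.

5.72 mg/L

CL = k × Vd = 0.03310 × 159 = 5.263 L/h
At steady state Css = R₀ / CL = 30.1 / 5.263 = 5.719 mg/L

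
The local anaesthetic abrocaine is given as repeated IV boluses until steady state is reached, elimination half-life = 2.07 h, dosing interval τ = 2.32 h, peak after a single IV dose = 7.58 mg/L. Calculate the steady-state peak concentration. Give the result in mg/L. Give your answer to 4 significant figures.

14.03 mg/L

k = ln2 / t½ = 0.693147 / 2.07 = 0.3349 h⁻¹
e^(−kτ) = e^(−0.3349 × 2.32) = 0.4598
Accumulation ratio R = 1 / (1 − e^(−kτ)) = 1 / (1 − 0.4598) = 1.851
Steady-state peak = C₀ × R = 7.58 × 1.851 = 14.03 mg/L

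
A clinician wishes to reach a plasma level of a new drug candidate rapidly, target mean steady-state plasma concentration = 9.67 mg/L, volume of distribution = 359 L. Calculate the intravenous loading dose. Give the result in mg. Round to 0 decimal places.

3472 mg

LD = Css × Vd = 9.67 × 359 = 3472 mg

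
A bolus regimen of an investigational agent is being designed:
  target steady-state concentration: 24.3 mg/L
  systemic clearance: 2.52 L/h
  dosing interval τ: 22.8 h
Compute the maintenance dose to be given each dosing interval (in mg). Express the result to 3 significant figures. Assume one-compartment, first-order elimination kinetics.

1400 mg

At steady state, Dose/τ = Css × CL.
Dose = Css × CL × τ = 24.3 × 2.520 × 22.8 = 1396 mg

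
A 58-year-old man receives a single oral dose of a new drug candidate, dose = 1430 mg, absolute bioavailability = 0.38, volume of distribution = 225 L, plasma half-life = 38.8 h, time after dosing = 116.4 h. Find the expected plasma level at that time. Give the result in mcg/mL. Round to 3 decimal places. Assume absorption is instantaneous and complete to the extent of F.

0.302 mcg/mL

Amount reaching circulation = F × Dose = 0.38 × 1430 = 543.4 mg
C₀ = F·Dose / Vd = 543.4 / 225 = 2.415 mg/L
k = ln2 / t½ = 0.693147 / 38.8 = 0.01786 h⁻¹
t / t½ = 116.4 / 38.8 = 3 half-lives
C = C₀ × (1/2)^3 = 2.415 × 0.1250 = 0.3019 mg/L
(0.3019 mg/L = 0.3019 mcg/mL)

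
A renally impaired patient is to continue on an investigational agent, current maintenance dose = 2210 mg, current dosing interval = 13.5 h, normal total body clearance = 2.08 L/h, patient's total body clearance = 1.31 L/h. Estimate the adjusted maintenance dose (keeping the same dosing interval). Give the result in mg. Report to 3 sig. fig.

1390 mg

To keep the same average steady-state level, dosing rate must scale with clearance.
CL ratio = 1.31 / 2.08 = 0.6298
New dose (same interval) = 2210 × 0.6298 = 1392 mg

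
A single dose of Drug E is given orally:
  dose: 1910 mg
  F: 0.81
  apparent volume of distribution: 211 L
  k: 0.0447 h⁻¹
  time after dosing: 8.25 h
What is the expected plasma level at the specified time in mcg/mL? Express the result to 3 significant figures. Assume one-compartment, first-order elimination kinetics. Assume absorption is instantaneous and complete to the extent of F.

Amount reaching circulation = F × Dose = 0.81 × 1910 = 1547 mg
C₀ = F·Dose / Vd = 1547 / 211 = 7.332 mg/L
C = C₀ · e^(−k·t) = 7.332 × e^(−0.04470 × 8.25)
  = 7.332 × 0.6916 = 5.071 mg/L
(5.071 mg/L = 5.071 mcg/mL)

5.07 mcg/mL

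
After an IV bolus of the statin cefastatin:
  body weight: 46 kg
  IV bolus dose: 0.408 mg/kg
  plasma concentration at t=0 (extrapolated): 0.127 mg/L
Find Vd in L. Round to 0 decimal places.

148 L

Dose = 0.408 × 46 = 18.77 mg
Vd = Dose / C₀ = 18.77 / 0.127 = 147.8 L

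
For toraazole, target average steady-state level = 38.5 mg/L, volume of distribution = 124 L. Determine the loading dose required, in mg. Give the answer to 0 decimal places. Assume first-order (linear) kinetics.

LD = Css × Vd = 38.5 × 124 = 4774 mg

4774 mg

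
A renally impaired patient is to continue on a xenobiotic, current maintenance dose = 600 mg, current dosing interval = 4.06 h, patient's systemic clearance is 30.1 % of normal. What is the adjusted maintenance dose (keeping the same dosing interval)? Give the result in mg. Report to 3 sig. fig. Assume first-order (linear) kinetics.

181 mg

To keep the same average steady-state level, dosing rate must scale with clearance.
CL ratio = 30.1 / 100 = 0.3010
New dose (same interval) = 600 × 0.3010 = 180.6 mg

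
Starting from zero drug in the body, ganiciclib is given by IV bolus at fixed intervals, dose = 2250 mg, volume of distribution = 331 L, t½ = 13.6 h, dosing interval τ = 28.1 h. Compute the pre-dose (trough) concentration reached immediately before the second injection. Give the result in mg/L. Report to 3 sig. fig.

C₀ per dose = Dose / Vd = 2250 / 331 = 6.798 mg/L
k = ln2 / t½ = 0.693147 / 13.6 = 0.05097 h⁻¹
Fraction remaining after one interval: r = e^(−kτ) = e^(−0.05097 × 28.1) = 0.2388
Before dose 2, 1 dose has been given (aged 1τ).
C_trough = C₀ × r = 6.798 × 0.2388 = 1.623 mg/L

1.62 mg/L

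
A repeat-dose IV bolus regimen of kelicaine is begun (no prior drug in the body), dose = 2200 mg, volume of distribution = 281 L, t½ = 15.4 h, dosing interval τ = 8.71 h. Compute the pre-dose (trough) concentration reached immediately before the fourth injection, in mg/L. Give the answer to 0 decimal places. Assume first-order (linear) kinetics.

11 mg/L

C₀ per dose = Dose / Vd = 2200 / 281 = 7.829 mg/L
k = ln2 / t½ = 0.693147 / 15.4 = 0.04501 h⁻¹
Fraction remaining after one interval: r = e^(−kτ) = e^(−0.04501 × 8.71) = 0.6757
Before dose 4, 3 doses have been given (aged 1τ, 2τ, 3τ).
C_trough = C₀ × (r + r² + … + r^3) = C₀ × r(1−r^3)/(1−r)
        = 7.829 × 0.6757 × (1 − 0.3085) / (1 − 0.6757) = 11.28 mg/L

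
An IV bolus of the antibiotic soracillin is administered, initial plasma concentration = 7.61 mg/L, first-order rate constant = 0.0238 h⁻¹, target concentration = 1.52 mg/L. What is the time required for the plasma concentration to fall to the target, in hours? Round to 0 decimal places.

68 h

t = ln(C₀ / C) / k = ln(7.610 / 1.52) / 0.02380
  = ln(5.007) / 0.02380 = 1.611 / 0.02380 = 67.69 h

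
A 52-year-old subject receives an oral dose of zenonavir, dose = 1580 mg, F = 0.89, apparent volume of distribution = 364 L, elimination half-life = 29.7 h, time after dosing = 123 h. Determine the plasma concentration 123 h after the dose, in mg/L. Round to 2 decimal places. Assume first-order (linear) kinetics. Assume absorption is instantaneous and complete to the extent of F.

0.22 mg/L

Amount reaching circulation = F × Dose = 0.89 × 1580 = 1406 mg
C₀ = F·Dose / Vd = 1406 / 364 = 3.863 mg/L
k = ln2 / t½ = 0.693147 / 29.7 = 0.02334 h⁻¹
C = C₀ · e^(−k·t) = 3.863 × e^(−0.02334 × 123)
  = 3.863 × 0.05665 = 0.2188 mg/L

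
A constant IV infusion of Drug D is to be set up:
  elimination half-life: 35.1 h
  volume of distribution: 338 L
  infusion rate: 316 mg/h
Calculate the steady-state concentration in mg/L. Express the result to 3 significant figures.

k = ln2 / t½ = 0.693147 / 35.1 = 0.01975 h⁻¹
CL = k × Vd = 0.01975 × 338 = 6.676 L/h
At steady state Css = R₀ / CL = 316 / 6.676 = 47.33 mg/L

47.3 mg/L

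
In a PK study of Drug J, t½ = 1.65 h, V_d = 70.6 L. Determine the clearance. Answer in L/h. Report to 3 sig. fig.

k = ln2 / t½ = 0.693147 / 1.65 = 0.4201 h⁻¹
CL = k × Vd = 0.4201 × 70.6 = 29.66 L/h

29.7 L/h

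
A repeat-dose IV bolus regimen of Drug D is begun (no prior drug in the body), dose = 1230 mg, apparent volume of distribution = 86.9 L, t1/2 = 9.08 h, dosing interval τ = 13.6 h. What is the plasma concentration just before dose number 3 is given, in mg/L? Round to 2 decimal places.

C₀ per dose = Dose / Vd = 1230 / 86.9 = 14.15 mg/L
k = ln2 / t½ = 0.693147 / 9.08 = 0.07634 h⁻¹
Fraction remaining after one interval: r = e^(−kτ) = e^(−0.07634 × 13.6) = 0.3541
Before dose 3, 2 doses have been given (aged 1τ, 2τ).
C_trough = C₀ × (r + r²) = 14.15 × (0.3541 + 0.1254) = 6.785 mg/L

6.79 mg/L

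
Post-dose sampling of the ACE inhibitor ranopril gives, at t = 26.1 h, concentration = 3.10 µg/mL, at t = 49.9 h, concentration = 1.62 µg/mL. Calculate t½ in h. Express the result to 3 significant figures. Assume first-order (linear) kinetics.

25.4 h

k = ln(C₁/C₂) / (t₂ − t₁) = ln(3.10/1.62) / (49.9 − 26.1)
  = 0.6490 / 23.80 = 0.02727 h⁻¹
t½ = ln2 / k = 0.693147 / 0.02727 = 25.42 h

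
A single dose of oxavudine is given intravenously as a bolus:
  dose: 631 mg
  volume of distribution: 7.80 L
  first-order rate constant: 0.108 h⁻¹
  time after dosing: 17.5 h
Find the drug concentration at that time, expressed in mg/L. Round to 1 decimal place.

12.2 mg/L

C₀ = Dose / Vd = 631.0 / 7.80 = 80.90 mg/L
C = C₀ · e^(−k·t) = 80.90 × e^(−0.1080 × 17.5)
  = 80.90 × 0.1511 = 12.22 mg/L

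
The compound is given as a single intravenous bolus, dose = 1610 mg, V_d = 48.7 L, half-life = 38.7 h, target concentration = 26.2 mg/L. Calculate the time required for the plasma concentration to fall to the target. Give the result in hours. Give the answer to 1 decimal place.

C₀ = Dose / Vd = 1610 / 48.7 = 33.06 mg/L
k = ln2 / t½ = 0.693147 / 38.7 = 0.01791 h⁻¹
t = ln(C₀ / C) / k = ln(33.06 / 26.2) / 0.01791
  = ln(1.262) / 0.01791 = 0.2327 / 0.01791 = 12.99 h

13.0 h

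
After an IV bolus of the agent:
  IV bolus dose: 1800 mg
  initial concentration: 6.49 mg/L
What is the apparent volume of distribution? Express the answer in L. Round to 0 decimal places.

277 L

Vd = Dose / C₀ = 1800 / 6.49 = 277.3 L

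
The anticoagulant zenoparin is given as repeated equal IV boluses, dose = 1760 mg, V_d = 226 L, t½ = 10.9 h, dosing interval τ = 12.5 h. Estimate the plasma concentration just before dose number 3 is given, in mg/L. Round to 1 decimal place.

C₀ per dose = Dose / Vd = 1760 / 226 = 7.788 mg/L
k = ln2 / t½ = 0.693147 / 10.9 = 0.06359 h⁻¹
Fraction remaining after one interval: r = e^(−kτ) = e^(−0.06359 × 12.5) = 0.4516
Before dose 3, 2 doses have been given (aged 1τ, 2τ).
C_trough = C₀ × (r + r²) = 7.788 × (0.4516 + 0.2039) = 5.105 mg/L

5.1 mg/L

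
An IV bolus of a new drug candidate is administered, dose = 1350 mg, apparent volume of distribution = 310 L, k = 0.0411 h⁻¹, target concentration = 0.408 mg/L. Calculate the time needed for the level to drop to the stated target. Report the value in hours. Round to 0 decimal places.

C₀ = Dose / Vd = 1350 / 310 = 4.355 mg/L
t = ln(C₀ / C) / k = ln(4.355 / 0.408) / 0.04110
  = ln(10.67) / 0.04110 = 2.367 / 0.04110 = 57.59 h

58 h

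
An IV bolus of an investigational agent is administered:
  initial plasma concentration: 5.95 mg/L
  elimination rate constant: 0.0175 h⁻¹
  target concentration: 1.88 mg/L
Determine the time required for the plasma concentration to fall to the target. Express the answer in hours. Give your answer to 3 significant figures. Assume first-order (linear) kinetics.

t = ln(C₀ / C) / k = ln(5.950 / 1.88) / 0.01750
  = ln(3.165) / 0.01750 = 1.152 / 0.01750 = 65.83 h

65.8 h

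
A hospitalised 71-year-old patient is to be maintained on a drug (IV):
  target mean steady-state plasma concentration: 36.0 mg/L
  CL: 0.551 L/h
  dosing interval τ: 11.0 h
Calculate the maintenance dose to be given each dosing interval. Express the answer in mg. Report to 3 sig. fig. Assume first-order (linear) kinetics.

At steady state, Dose/τ = Css × CL.
Dose = Css × CL × τ = 36.0 × 0.5510 × 11.0 = 218.2 mg

218 mg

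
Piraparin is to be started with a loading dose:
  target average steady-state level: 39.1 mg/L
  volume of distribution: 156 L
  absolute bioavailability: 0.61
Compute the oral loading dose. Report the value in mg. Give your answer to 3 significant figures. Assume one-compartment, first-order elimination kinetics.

10000 mg

LD = Css × Vd / F = 39.1 × 156 / 0.61 = 9999 mg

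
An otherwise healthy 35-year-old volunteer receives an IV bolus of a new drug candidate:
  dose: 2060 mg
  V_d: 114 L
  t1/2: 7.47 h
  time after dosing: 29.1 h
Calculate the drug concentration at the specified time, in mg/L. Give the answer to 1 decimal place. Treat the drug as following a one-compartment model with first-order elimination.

1.2 mg/L

C₀ = Dose / Vd = 2060 / 114 = 18.07 mg/L
k = ln2 / t½ = 0.693147 / 7.47 = 0.09279 h⁻¹
C = C₀ · e^(−k·t) = 18.07 × e^(−0.09279 × 29.1)
  = 18.07 × 0.06719 = 1.214 mg/L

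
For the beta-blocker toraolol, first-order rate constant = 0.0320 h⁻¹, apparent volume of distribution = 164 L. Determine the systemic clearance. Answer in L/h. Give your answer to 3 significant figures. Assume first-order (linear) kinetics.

5.25 L/h

CL = k × Vd = 0.0320 × 164 = 5.248 L/h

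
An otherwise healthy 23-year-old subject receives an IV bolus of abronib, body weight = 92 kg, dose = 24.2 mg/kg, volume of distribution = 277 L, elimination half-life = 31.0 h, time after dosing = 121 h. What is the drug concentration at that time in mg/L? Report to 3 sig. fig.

Total dose = 24.2 × 92 = 2226 mg
C₀ = Dose / Vd = 2226 / 277 = 8.036 mg/L
k = ln2 / t½ = 0.693147 / 31.0 = 0.02236 h⁻¹
C = C₀ · e^(−k·t) = 8.036 × e^(−0.02236 × 121)
  = 8.036 × 0.06683 = 0.5370 mg/L

0.537 mg/L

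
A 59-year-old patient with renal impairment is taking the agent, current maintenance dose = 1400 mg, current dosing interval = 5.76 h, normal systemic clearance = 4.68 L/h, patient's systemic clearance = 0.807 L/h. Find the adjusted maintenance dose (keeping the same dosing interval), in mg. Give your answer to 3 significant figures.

241 mg

To keep the same average steady-state level, dosing rate must scale with clearance.
CL ratio = 0.807 / 4.68 = 0.1724
New dose (same interval) = 1400 × 0.1724 = 241.4 mg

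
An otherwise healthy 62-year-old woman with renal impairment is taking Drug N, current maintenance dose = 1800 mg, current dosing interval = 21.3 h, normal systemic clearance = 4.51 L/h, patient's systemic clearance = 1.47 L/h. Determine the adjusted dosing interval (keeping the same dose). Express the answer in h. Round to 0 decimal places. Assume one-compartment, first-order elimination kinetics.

65 h

To keep the same average steady-state level, dosing rate must scale with clearance.
CL ratio = 1.47 / 4.51 = 0.3259
New interval (same dose) = 21.3 / 0.3259 = 65.36 h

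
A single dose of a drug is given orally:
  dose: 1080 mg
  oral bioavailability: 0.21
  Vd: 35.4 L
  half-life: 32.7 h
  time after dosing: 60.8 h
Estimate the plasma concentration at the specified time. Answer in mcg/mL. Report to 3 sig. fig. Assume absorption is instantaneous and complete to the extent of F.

1.77 mcg/mL

Amount reaching circulation = F × Dose = 0.21 × 1080 = 226.8 mg
C₀ = F·Dose / Vd = 226.8 / 35.4 = 6.407 mg/L
k = ln2 / t½ = 0.693147 / 32.7 = 0.02120 h⁻¹
C = C₀ · e^(−k·t) = 6.407 × e^(−0.02120 × 60.8)
  = 6.407 × 0.2756 = 1.766 mg/L
(1.766 mg/L = 1.766 mcg/mL)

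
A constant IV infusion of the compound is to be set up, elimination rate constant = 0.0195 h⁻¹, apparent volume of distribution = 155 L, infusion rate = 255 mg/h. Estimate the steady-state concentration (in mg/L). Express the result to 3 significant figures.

84.4 mg/L

CL = k × Vd = 0.01950 × 155 = 3.023 L/h
At steady state Css = R₀ / CL = 255 / 3.023 = 84.35 mg/L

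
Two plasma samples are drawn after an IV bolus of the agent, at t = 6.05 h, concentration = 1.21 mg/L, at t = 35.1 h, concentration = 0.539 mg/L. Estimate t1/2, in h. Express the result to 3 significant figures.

24.9 h

k = ln(C₁/C₂) / (t₂ − t₁) = ln(1.21/0.539) / (35.1 − 6.05)
  = 0.8087 / 29.05 = 0.02784 h⁻¹
t½ = ln2 / k = 0.693147 / 0.02784 = 24.90 h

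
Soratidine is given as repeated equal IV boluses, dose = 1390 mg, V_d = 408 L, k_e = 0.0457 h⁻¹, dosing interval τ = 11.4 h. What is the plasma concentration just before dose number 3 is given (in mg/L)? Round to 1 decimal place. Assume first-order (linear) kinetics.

3.2 mg/L

C₀ per dose = Dose / Vd = 1390 / 408 = 3.407 mg/L
Fraction remaining after one interval: r = e^(−kτ) = e^(−0.04570 × 11.4) = 0.5939
Before dose 3, 2 doses have been given (aged 1τ, 2τ).
C_trough = C₀ × (r + r²) = 3.407 × (0.5939 + 0.3527) = 3.225 mg/L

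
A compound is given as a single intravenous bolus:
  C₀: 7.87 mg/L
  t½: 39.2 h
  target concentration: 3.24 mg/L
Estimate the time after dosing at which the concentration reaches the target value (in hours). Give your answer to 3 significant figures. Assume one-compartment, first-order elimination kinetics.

50.2 h

k = ln2 / t½ = 0.693147 / 39.2 = 0.01768 h⁻¹
t = ln(C₀ / C) / k = ln(7.870 / 3.24) / 0.01768
  = ln(2.429) / 0.01768 = 0.8875 / 0.01768 = 50.20 h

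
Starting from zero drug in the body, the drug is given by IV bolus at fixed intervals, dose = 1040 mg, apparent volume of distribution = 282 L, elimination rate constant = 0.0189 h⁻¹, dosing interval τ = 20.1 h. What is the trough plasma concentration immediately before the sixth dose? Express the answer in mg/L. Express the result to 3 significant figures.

C₀ per dose = Dose / Vd = 1040 / 282 = 3.688 mg/L
Fraction remaining after one interval: r = e^(−kτ) = e^(−0.01890 × 20.1) = 0.6839
Before dose 6, 5 doses have been given (aged 1τ, 2τ, 3τ, 4τ, 5τ).
C_trough = C₀ × (r + r² + … + r^5) = C₀ × r(1−r^5)/(1−r)
        = 3.688 × 0.6839 × (1 − 0.1496) / (1 − 0.6839) = 6.786 mg/L

6.79 mg/L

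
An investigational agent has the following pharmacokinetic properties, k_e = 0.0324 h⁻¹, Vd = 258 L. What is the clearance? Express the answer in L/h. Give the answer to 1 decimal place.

8.4 L/h

CL = k × Vd = 0.0324 × 258 = 8.359 L/h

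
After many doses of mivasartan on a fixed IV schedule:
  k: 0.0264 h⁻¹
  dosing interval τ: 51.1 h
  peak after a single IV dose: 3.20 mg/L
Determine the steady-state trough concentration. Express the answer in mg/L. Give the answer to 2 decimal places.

e^(−kτ) = e^(−0.02640 × 51.1) = 0.2595
Accumulation ratio R = 1 / (1 − e^(−kτ)) = 1 / (1 − 0.2595) = 1.350
Steady-state trough = C₀ × R × e^(−kτ) = 3.20 × 1.350 × 0.2595 = 1.121 mg/L

1.12 mg/L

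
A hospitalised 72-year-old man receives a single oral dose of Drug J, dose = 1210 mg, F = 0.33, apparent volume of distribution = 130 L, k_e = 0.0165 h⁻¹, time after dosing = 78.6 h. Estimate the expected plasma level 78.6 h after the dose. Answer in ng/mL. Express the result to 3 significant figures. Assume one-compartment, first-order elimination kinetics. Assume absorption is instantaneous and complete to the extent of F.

Amount reaching circulation = F × Dose = 0.33 × 1210 = 399.3 mg
C₀ = F·Dose / Vd = 399.3 / 130 = 3.072 mg/L
C = C₀ · e^(−k·t) = 3.072 × e^(−0.01650 × 78.6)
  = 3.072 × 0.2734 = 0.8399 mg/L
Convert: 0.8399 mg/L × 1000 = 839.9 ng/mL

840 ng/mL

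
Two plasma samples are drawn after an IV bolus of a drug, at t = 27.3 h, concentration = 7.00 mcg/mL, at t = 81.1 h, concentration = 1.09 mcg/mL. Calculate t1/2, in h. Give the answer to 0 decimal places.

20 h

k = ln(C₁/C₂) / (t₂ − t₁) = ln(7.00/1.09) / (81.1 − 27.3)
  = 1.860 / 53.80 = 0.03457 h⁻¹
t½ = ln2 / k = 0.693147 / 0.03457 = 20.05 h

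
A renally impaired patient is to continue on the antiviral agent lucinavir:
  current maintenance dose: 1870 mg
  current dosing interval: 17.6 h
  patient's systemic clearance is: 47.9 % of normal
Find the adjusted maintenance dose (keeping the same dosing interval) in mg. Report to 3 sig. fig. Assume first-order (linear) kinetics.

To keep the same average steady-state level, dosing rate must scale with clearance.
CL ratio = 47.9 / 100 = 0.4790
New dose (same interval) = 1870 × 0.4790 = 895.7 mg

896 mg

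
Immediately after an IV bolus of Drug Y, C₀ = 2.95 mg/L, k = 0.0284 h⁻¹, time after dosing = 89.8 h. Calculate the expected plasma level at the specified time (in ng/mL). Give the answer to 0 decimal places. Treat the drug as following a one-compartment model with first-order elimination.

230 ng/mL

C = C₀ · e^(−k·t) = 2.950 × e^(−0.02840 × 89.8)
  = 2.950 × 0.07806 = 0.2303 mg/L
Convert: 0.2303 mg/L × 1000 = 230.3 ng/mL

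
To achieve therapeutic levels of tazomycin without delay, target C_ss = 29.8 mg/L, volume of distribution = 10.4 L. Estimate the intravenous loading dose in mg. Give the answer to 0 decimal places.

310 mg

LD = Css × Vd = 29.8 × 10.4 = 309.9 mg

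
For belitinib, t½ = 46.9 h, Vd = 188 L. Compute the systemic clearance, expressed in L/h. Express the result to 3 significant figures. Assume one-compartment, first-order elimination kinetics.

2.78 L/h

k = ln2 / t½ = 0.693147 / 46.9 = 0.01478 h⁻¹
CL = k × Vd = 0.01478 × 188 = 2.779 L/h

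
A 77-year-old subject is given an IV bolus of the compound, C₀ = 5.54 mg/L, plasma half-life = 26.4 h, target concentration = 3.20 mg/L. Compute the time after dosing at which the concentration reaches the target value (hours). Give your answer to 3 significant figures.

k = ln2 / t½ = 0.693147 / 26.4 = 0.02626 h⁻¹
t = ln(C₀ / C) / k = ln(5.540 / 3.20) / 0.02626
  = ln(1.731) / 0.02626 = 0.5487 / 0.02626 = 20.89 h

20.9 h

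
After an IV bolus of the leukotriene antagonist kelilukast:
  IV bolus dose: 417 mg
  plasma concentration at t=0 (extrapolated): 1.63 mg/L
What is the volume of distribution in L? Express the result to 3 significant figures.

256 L

Vd = Dose / C₀ = 417.0 / 1.63 = 255.8 L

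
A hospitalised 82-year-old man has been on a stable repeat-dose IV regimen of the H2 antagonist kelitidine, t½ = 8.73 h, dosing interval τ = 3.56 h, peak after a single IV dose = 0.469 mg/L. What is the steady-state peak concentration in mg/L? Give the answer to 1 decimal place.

k = ln2 / t½ = 0.693147 / 8.73 = 0.07940 h⁻¹
e^(−kτ) = e^(−0.07940 × 3.56) = 0.7538
Accumulation ratio R = 1 / (1 − e^(−kτ)) = 1 / (1 − 0.7538) = 4.062
Steady-state peak = C₀ × R = 0.469 × 4.062 = 1.905 mg/L

1.9 mg/L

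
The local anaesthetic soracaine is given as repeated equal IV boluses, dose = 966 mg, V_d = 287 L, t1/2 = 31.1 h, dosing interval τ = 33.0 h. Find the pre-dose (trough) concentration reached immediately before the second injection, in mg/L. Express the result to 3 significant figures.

1.61 mg/L

C₀ per dose = Dose / Vd = 966 / 287 = 3.366 mg/L
k = ln2 / t½ = 0.693147 / 31.1 = 0.02229 h⁻¹
Fraction remaining after one interval: r = e^(−kτ) = e^(−0.02229 × 33.0) = 0.4792
Before dose 2, 1 dose has been given (aged 1τ).
C_trough = C₀ × r = 3.366 × 0.4792 = 1.613 mg/L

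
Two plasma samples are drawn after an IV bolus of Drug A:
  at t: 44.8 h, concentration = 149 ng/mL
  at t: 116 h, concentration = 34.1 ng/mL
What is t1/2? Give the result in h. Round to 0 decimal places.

33 h

k = ln(C₁/C₂) / (t₂ − t₁) = ln(149/34.1) / (116 − 44.8)
  = 1.475 / 71.20 = 0.02072 h⁻¹
t½ = ln2 / k = 0.693147 / 0.02072 = 33.45 h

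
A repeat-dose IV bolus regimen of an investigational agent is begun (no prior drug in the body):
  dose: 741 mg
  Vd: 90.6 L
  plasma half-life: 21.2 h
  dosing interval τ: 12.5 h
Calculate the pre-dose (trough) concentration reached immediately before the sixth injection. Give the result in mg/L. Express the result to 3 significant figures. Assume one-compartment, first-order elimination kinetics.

14.1 mg/L

C₀ per dose = Dose / Vd = 741 / 90.6 = 8.179 mg/L
k = ln2 / t½ = 0.693147 / 21.2 = 0.03270 h⁻¹
Fraction remaining after one interval: r = e^(−kτ) = e^(−0.03270 × 12.5) = 0.6645
Before dose 6, 5 doses have been given (aged 1τ, 2τ, 3τ, 4τ, 5τ).
C_trough = C₀ × (r + r² + … + r^5) = C₀ × r(1−r^5)/(1−r)
        = 8.179 × 0.6645 × (1 − 0.1296) / (1 − 0.6645) = 14.10 mg/L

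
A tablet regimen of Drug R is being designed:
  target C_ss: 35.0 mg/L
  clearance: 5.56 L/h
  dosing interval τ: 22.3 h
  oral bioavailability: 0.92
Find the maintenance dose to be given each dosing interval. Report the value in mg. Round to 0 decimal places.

At steady state, F × (Dose/τ) = Css × CL.
Dose = Css × CL × τ / F = 35.0 × 5.560 × 22.3 / 0.92 = 4717 mg

4717 mg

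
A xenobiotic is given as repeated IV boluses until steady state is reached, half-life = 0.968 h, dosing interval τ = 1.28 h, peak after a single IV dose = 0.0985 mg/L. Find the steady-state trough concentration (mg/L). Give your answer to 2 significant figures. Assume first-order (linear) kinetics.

k = ln2 / t½ = 0.693147 / 0.968 = 0.7161 h⁻¹
e^(−kτ) = e^(−0.7161 × 1.28) = 0.3999
Accumulation ratio R = 1 / (1 − e^(−kτ)) = 1 / (1 − 0.3999) = 1.666
Steady-state trough = C₀ × R × e^(−kτ) = 0.0985 × 1.666 × 0.3999 = 0.06562 mg/L

0.066 mg/L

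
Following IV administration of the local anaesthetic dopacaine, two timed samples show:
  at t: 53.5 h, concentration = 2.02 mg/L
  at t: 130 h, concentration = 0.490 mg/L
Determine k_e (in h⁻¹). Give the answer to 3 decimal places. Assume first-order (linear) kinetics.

0.019 h⁻¹

k = ln(C₁/C₂) / (t₂ − t₁) = ln(2.02/0.490) / (130 − 53.5)
  = 1.416 / 76.50 = 0.01851 h⁻¹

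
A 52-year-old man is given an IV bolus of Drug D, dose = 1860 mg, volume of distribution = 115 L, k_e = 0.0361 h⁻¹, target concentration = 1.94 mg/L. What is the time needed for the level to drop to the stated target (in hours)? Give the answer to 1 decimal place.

58.7 h

C₀ = Dose / Vd = 1860 / 115 = 16.17 mg/L
t = ln(C₀ / C) / k = ln(16.17 / 1.94) / 0.03610
  = ln(8.335) / 0.03610 = 2.120 / 0.03610 = 58.73 h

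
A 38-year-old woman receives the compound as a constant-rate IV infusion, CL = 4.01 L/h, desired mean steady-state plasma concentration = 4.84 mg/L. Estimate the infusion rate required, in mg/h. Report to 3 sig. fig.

At steady state, infusion rate R₀ = Css × CL = 4.84 × 4.010 = 19.41 mg/h

19.4 mg/h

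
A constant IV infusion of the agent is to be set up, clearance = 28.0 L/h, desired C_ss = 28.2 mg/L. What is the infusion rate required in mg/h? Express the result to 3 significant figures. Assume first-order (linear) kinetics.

790 mg/h

At steady state, infusion rate R₀ = Css × CL = 28.2 × 28.00 = 789.6 mg/h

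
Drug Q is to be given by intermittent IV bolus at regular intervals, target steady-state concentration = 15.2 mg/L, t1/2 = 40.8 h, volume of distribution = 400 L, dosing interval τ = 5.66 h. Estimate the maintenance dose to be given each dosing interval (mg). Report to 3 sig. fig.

585 mg

k = ln2 / t½ = 0.693147 / 40.8 = 0.01699 h⁻¹
CL = k × Vd = 0.01699 × 400 = 6.796 L/h
At steady state, Dose/τ = Css × CL.
Dose = Css × CL × τ = 15.2 × 6.796 × 5.66 = 584.7 mg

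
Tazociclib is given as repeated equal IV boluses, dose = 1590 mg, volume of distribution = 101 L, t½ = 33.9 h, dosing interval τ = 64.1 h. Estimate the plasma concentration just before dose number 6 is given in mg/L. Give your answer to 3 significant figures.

5.80 mg/L

C₀ per dose = Dose / Vd = 1590 / 101 = 15.74 mg/L
k = ln2 / t½ = 0.693147 / 33.9 = 0.02045 h⁻¹
Fraction remaining after one interval: r = e^(−kτ) = e^(−0.02045 × 64.1) = 0.2696
Before dose 6, 5 doses have been given (aged 1τ, 2τ, 3τ, 4τ, 5τ).
C_trough = C₀ × (r + r² + … + r^5) = C₀ × r(1−r^5)/(1−r)
        = 15.74 × 0.2696 × (1 − 0.001424) / (1 − 0.2696) = 5.802 mg/L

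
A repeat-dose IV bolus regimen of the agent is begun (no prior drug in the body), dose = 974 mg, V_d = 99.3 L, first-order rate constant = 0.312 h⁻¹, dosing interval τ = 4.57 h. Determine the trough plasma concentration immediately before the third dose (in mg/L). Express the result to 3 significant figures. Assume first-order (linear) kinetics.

C₀ per dose = Dose / Vd = 974 / 99.3 = 9.809 mg/L
Fraction remaining after one interval: r = e^(−kτ) = e^(−0.3120 × 4.57) = 0.2403
Before dose 3, 2 doses have been given (aged 1τ, 2τ).
C_trough = C₀ × (r + r²) = 9.809 × (0.2403 + 0.05774) = 2.923 mg/L

2.92 mg/L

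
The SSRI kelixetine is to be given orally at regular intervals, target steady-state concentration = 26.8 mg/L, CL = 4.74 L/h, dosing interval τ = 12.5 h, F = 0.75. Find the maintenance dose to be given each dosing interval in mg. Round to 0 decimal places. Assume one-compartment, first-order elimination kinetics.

At steady state, F × (Dose/τ) = Css × CL.
Dose = Css × CL × τ / F = 26.8 × 4.740 × 12.5 / 0.75 = 2117 mg

2117 mg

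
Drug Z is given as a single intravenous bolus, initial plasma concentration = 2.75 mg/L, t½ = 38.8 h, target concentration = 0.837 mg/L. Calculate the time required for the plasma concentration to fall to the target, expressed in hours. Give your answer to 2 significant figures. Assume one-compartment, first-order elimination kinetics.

k = ln2 / t½ = 0.693147 / 38.8 = 0.01786 h⁻¹
t = ln(C₀ / C) / k = ln(2.750 / 0.837) / 0.01786
  = ln(3.286) / 0.01786 = 1.190 / 0.01786 = 66.63 h

67 h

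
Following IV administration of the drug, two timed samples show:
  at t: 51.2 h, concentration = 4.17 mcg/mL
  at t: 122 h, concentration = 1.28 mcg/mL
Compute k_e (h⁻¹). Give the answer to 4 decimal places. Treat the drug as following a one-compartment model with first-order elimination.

k = ln(C₁/C₂) / (t₂ − t₁) = ln(4.17/1.28) / (122 − 51.2)
  = 1.181 / 70.80 = 0.01668 h⁻¹

0.0167 h⁻¹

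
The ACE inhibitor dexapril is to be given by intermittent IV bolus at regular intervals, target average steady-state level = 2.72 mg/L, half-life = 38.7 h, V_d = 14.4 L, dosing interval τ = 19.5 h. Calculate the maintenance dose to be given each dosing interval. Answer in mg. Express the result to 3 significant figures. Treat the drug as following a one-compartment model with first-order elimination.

k = ln2 / t½ = 0.693147 / 38.7 = 0.01791 h⁻¹
CL = k × Vd = 0.01791 × 14.4 = 0.2579 L/h
At steady state, Dose/τ = Css × CL.
Dose = Css × CL × τ = 2.72 × 0.2579 × 19.5 = 13.68 mg

13.7 mg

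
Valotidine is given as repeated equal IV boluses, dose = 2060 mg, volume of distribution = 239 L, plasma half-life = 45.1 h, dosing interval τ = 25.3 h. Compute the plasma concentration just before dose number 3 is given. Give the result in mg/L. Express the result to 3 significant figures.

9.80 mg/L

C₀ per dose = Dose / Vd = 2060 / 239 = 8.619 mg/L
k = ln2 / t½ = 0.693147 / 45.1 = 0.01537 h⁻¹
Fraction remaining after one interval: r = e^(−kτ) = e^(−0.01537 × 25.3) = 0.6778
Before dose 3, 2 doses have been given (aged 1τ, 2τ).
C_trough = C₀ × (r + r²) = 8.619 × (0.6778 + 0.4594) = 9.802 mg/L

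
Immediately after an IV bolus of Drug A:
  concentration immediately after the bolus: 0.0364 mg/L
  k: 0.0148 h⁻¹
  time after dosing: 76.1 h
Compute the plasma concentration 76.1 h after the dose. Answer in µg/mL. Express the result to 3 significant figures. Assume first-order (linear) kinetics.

0.0118 µg/mL

C = C₀ · e^(−k·t) = 0.03640 × e^(−0.01480 × 76.1)
  = 0.03640 × 0.3242 = 0.01180 mg/L
(0.01180 mg/L = 0.01180 µg/mL)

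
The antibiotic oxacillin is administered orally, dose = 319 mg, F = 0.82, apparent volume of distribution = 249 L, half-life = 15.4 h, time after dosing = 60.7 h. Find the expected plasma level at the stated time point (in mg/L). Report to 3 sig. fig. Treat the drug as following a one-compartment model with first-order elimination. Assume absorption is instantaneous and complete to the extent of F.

Amount reaching circulation = F × Dose = 0.82 × 319.0 = 261.6 mg
C₀ = F·Dose / Vd = 261.6 / 249 = 1.051 mg/L
k = ln2 / t½ = 0.693147 / 15.4 = 0.04501 h⁻¹
C = C₀ · e^(−k·t) = 1.051 × e^(−0.04501 × 60.7)
  = 1.051 × 0.06508 = 0.06840 mg/L

0.0684 mg/L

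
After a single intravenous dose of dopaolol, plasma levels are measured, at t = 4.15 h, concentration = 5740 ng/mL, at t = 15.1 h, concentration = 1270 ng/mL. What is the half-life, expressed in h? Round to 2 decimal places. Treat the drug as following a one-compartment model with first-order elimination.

5.03 h

k = ln(C₁/C₂) / (t₂ − t₁) = ln(5740/1270) / (15.1 − 4.15)
  = 1.508 / 10.95 = 0.1377 h⁻¹
t½ = ln2 / k = 0.693147 / 0.1377 = 5.034 h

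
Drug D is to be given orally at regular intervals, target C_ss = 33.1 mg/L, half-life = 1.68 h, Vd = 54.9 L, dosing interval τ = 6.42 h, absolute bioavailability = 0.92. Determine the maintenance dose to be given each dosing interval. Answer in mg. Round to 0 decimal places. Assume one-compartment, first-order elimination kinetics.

k = ln2 / t½ = 0.693147 / 1.68 = 0.4126 h⁻¹
CL = k × Vd = 0.4126 × 54.9 = 22.65 L/h
At steady state, F × (Dose/τ) = Css × CL.
Dose = Css × CL × τ / F = 33.1 × 22.65 × 6.42 / 0.92 = 5232 mg

5232 mg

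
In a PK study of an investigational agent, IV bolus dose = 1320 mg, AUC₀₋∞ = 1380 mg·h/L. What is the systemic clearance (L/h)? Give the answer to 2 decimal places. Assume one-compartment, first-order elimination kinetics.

CL = Dose / AUC = 1320 / 1380 = 0.9565 L/h

0.96 L/h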